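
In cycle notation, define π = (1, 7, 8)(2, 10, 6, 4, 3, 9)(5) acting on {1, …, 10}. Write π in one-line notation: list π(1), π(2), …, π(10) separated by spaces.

Each element maps to the next entry in its cycle (wrapping to the front): 1↦7, 2↦10, 3↦9, 4↦3, 5↦5, 6↦4, 7↦8, 8↦1, 9↦2, 10↦6.
Listing these in domain order gives 7 10 9 3 5 4 8 1 2 6.

7 10 9 3 5 4 8 1 2 6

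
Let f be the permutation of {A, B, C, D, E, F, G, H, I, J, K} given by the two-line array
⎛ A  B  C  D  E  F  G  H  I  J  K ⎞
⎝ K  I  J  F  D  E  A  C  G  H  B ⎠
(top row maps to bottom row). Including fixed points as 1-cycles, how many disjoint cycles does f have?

3

The cycle decomposition is (A, K, B, I, G)(C, J, H)(D, F, E), which has 3 cycles (counting 1-cycles).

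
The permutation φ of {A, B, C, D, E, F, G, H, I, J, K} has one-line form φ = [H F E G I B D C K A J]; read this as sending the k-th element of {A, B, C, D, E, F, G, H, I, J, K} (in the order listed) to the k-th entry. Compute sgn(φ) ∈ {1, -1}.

1

In disjoint-cycle form the cycle lengths are 7, 2, 2.
A cycle is odd iff its length is even; φ has 2 even-length cycles, so sgn(φ) = (−1)^2 and φ is even.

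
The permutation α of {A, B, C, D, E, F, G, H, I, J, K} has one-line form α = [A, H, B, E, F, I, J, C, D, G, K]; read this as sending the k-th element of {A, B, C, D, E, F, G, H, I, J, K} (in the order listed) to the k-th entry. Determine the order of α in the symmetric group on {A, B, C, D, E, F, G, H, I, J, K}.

12

Decomposing into disjoint cycles gives cycle lengths 4, 3, 2, 1, 1.
The order of α is the least common multiple of its cycle lengths: lcm(4, 3, 2) = 12.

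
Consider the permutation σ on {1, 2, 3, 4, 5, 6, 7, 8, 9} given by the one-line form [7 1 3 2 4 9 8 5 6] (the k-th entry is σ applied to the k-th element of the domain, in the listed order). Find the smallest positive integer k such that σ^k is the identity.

6

Writing σ as disjoint cycles, the cycle lengths are 6, 2, 1.
The order of σ is the least common multiple of its cycle lengths: lcm(6, 2) = 6.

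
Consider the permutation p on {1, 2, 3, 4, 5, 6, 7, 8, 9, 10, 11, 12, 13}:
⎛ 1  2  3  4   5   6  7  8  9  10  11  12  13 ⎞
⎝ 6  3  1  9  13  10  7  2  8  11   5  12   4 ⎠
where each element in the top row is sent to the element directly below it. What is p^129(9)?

5

Tracing 9 → 8 → … returns to 9 after 11 steps, so 9 lies in an 11-cycle (1, 6, 10, 11, 5, 13, 4, 9, 8, 2, 3).
On an 11-cycle, p^11 is the identity, so p^129 = p^8 there (129 ≡ 8 mod 11).
Advancing 8 steps from 9: 9 → 8 → 2 → 3 → 1 → 6 → 10 → 11 → 5.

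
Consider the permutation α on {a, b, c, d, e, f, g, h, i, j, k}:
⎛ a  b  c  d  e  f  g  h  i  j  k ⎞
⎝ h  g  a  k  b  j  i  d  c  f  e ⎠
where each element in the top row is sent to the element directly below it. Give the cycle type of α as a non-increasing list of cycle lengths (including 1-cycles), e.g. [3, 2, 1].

The disjoint cycles are (a h d k e b g i c)(f j), with lengths 9, 2 in non-increasing order.

[9, 2]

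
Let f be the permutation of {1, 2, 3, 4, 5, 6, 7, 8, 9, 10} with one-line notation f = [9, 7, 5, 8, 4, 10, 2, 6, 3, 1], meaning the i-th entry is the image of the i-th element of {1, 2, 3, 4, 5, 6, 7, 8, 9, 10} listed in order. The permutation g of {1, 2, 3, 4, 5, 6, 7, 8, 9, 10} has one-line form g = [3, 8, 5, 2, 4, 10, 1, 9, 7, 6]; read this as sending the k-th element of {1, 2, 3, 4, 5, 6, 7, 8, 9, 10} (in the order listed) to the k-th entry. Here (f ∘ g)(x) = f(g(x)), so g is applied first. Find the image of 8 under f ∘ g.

g(8) = 9, then f(9) = 3; composing gives (f ∘ g)(8) = 3.

3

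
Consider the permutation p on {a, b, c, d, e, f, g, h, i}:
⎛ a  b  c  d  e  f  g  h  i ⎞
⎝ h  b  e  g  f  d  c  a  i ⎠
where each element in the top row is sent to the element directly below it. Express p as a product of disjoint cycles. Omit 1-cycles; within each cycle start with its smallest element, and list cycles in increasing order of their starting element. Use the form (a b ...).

From a: a → h → a, closing the cycle (a h).
Repeating from the next unused element and collecting all non-trivial cycles gives (a h)(c e f d g).

(a h)(c e f d g)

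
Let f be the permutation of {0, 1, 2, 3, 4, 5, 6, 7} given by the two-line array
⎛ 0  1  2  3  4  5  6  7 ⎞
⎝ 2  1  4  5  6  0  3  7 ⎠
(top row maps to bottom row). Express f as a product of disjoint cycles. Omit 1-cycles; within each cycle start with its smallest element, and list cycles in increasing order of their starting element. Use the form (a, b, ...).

(0, 2, 4, 6, 3, 5)

Start at 0 and follow images: 0 → 2 → 4 → 6 → 3 → 5 → 0, giving the cycle (0, 2, 4, 6, 3, 5).
Repeating from the next unused element and collecting all non-trivial cycles gives (0, 2, 4, 6, 3, 5).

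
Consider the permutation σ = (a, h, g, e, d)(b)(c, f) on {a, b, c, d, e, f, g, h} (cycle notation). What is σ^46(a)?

h

a lies in the 5-cycle (a, h, g, e, d).
Powers repeat with period 5 on this cycle, and 46 mod 5 = 1, so σ^46(a) = σ^1(a).
Stepping 1 place around the cycle: a → h.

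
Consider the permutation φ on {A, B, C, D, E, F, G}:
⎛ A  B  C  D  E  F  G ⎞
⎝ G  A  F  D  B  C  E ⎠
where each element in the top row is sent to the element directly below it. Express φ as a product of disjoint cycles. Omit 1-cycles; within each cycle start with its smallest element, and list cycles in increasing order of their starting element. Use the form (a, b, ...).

(A, G, E, B)(C, F)

Iterating φ from A gives A → G → E → B → A; that is the 4-cycle (A, G, E, B).
Continuing from each remaining unvisited element yields (A, G, E, B)(C, F).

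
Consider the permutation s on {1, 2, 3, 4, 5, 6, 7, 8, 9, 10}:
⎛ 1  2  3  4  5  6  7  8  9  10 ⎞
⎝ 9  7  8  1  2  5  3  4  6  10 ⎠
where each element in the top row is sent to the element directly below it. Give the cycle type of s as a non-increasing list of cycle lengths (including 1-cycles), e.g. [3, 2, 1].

The disjoint cycles are (1, 9, 6, 5, 2, 7, 3, 8, 4)(10), with lengths 9, 1 in non-increasing order.

[9, 1]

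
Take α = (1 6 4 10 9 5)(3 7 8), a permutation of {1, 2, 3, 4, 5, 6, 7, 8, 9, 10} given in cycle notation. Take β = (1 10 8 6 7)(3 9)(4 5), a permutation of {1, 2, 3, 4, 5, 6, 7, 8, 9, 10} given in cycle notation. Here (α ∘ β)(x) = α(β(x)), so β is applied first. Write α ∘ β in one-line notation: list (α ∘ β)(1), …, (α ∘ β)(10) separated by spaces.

9 2 5 1 10 8 6 4 7 3

For each element, apply β then α: 1 → 10 → 9; 2 → 2 → 2; 3 → 9 → 5; 4 → 5 → 1; 5 → 4 → 10; 6 → 7 → 8; 7 → 1 → 6; 8 → 6 → 4; 9 → 3 → 7; 10 → 8 → 3.
Collecting the images, α ∘ β = [9 2 5 1 10 8 6 4 7 3].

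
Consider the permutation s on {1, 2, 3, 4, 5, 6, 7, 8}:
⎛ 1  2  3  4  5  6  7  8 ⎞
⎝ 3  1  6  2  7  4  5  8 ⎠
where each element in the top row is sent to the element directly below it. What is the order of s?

10

The disjoint-cycle form of s has cycle lengths 5, 2, 1.
The order is lcm(5, 2) = 10.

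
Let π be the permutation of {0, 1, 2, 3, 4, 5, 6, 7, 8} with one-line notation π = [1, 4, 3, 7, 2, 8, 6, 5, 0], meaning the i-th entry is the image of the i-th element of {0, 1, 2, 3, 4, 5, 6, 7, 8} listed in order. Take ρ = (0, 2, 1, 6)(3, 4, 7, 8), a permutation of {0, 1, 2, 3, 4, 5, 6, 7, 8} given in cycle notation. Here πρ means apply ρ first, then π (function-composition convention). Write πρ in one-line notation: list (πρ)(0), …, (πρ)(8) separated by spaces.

3 6 4 2 5 8 1 0 7

Chase each element through ρ then π: 0 → 2 → 3; 1 → 6 → 6; 2 → 1 → 4; 3 → 4 → 2; 4 → 7 → 5; 5 → 5 → 8; 6 → 0 → 1; 7 → 8 → 0; 8 → 3 → 7.
Collecting the images, πρ = [3 6 4 2 5 8 1 0 7].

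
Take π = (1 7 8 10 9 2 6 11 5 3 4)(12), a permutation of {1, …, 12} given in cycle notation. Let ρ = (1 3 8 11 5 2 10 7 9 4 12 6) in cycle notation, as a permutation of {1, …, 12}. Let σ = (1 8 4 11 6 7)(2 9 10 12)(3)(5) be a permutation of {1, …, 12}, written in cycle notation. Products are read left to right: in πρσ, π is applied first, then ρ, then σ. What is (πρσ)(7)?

(πρσ)(7) = σ(ρ(π(7))). π(7) = 8, then ρ(8) = 11, then σ(11) = 6, so the result is 6.

6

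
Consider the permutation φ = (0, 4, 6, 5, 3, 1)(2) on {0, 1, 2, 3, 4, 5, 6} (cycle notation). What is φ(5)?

3

Within (0, 4, 6, 5, 3, 1), 5 ↦ 3.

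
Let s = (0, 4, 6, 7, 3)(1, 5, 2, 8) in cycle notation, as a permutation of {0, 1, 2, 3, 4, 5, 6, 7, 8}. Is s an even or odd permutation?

The cycle lengths are 5, 4.
A cycle of length ℓ contributes ℓ−1 transpositions, so s is a product of 4 + 3 = 7 transpositions — odd.

odd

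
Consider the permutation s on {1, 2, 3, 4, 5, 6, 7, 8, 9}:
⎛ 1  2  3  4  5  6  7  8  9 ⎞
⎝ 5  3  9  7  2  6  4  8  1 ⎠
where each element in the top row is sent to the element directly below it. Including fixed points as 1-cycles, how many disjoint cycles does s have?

4

The cycle decomposition is (1 5 2 3 9)(4 7)(6)(8), which has 4 cycles (counting 1-cycles).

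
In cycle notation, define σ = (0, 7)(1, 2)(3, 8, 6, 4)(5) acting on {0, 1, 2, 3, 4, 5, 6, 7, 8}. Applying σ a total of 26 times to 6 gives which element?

3

6 lies in the 4-cycle (3, 8, 6, 4).
On a 4-cycle, σ^4 is the identity, so σ^26 = σ^2 there (26 ≡ 2 mod 4).
Advancing 2 steps from 6: 6 → 4 → 3.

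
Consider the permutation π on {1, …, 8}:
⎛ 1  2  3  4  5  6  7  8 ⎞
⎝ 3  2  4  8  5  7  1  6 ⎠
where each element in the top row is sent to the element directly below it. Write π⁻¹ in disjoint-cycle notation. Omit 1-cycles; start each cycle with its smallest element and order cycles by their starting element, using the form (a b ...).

First write π in disjoint cycles: (1 3 4 8 6 7).
Reversing each cycle (and rotating so the smallest element leads) gives π⁻¹ = (1 7 6 8 4 3).

(1 7 6 8 4 3)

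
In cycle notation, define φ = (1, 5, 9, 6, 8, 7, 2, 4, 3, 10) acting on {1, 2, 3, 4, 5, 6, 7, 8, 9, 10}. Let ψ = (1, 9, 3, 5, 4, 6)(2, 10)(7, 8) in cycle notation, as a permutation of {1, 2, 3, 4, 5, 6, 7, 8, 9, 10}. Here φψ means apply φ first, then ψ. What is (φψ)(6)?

7

First apply φ: φ(6) = 8, then ψ(8) = 7. Thus (φψ)(6) = 7.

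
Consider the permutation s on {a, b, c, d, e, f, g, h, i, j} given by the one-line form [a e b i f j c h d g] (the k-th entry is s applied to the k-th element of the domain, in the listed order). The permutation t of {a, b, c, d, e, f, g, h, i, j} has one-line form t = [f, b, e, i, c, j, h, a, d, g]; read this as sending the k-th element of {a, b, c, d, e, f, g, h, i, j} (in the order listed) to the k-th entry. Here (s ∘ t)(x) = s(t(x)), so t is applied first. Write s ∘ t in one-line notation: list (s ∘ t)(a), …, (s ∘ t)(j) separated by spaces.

j e f d b g h a i c

For each element, apply t then s: a → f → j; b → b → e; c → e → f; d → i → d; e → c → b; f → j → g; g → h → h; h → a → a; i → d → i; j → g → c.
So s ∘ t in one-line form is j e f d b g h a i c.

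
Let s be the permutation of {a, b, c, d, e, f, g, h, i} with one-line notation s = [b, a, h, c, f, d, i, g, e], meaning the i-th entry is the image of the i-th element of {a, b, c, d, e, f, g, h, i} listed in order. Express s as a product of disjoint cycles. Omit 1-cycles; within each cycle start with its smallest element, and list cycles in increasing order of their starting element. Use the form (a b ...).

Iterating s from a gives a → b → a; that is the 2-cycle (a b).
Repeating from the next unused element and collecting all non-trivial cycles gives (a b)(c h g i e f d).

(a b)(c h g i e f d)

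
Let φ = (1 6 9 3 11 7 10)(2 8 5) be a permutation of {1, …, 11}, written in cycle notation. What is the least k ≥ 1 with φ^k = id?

The cycle type of φ is (7, 3, 1).
The order is lcm(7, 3) = 21.

21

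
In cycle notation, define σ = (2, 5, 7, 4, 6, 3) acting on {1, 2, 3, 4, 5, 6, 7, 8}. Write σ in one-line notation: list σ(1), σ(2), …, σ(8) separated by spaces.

1 5 2 6 7 3 4 8

Image by image: 1→1, 2→5, 3→2, 4→6, 5→7, 6→3, 7→4, 8→8.
Listing these in domain order gives 1 5 2 6 7 3 4 8.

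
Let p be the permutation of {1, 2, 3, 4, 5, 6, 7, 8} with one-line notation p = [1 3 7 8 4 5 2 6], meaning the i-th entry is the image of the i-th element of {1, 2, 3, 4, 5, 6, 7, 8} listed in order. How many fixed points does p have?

1

The fixed points (elements with p(x) = x) are {1}, so there is 1.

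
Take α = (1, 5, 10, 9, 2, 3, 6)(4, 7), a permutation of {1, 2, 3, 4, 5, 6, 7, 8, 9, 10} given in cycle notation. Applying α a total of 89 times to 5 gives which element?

6

5 lies in the 7-cycle (1, 5, 10, 9, 2, 3, 6).
Since the cycle has length 7, α^89 acts on it the same as α^5 (89 mod 7 = 5).
Stepping 5 places around the cycle: 5 → 10 → 9 → 2 → 3 → 6.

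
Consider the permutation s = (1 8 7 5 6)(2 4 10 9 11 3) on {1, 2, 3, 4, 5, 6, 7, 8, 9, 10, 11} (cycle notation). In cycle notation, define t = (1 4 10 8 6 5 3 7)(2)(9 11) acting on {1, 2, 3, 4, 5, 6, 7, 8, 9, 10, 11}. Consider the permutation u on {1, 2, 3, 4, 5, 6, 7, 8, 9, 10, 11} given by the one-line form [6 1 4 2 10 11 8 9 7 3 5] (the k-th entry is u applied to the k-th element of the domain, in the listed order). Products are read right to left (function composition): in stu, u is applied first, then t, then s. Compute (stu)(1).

Chase 1: u(1) = 6; t(6) = 5; s(5) = 6. Hence (stu)(1) = 6.

6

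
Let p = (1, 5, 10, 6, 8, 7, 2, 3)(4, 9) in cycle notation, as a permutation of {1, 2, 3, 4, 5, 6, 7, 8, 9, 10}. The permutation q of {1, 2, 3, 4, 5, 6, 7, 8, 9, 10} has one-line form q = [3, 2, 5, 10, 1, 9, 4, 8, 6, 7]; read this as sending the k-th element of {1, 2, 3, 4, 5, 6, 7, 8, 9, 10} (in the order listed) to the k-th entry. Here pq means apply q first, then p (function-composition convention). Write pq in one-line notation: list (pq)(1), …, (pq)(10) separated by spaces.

For each element, apply q then p: 1 → 3 → 1; 2 → 2 → 3; 3 → 5 → 10; 4 → 10 → 6; 5 → 1 → 5; 6 → 9 → 4; 7 → 4 → 9; 8 → 8 → 7; 9 → 6 → 8; 10 → 7 → 2.
So pq in one-line form is 1 3 10 6 5 4 9 7 8 2.

1 3 10 6 5 4 9 7 8 2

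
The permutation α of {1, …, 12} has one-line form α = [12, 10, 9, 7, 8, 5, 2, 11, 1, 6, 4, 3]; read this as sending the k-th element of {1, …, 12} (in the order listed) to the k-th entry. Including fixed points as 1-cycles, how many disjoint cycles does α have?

The cycle decomposition is (1, 12, 3, 9)(2, 10, 6, 5, 8, 11, 4, 7), which has 2 cycles (counting 1-cycles).

2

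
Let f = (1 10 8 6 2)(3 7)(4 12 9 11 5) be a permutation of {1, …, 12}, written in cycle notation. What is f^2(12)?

12 lies in the 5-cycle (4 12 9 11 5).
Advancing 2 steps from 12: 12 → 9 → 11.

11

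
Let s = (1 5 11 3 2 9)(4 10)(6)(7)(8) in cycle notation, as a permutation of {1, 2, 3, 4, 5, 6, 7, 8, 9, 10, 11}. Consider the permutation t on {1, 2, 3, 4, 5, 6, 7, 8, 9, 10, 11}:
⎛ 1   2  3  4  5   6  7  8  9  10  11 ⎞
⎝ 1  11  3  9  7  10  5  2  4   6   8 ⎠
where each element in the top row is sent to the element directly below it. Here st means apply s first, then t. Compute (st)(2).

4

s(2) = 9, then t(9) = 4; composing gives (st)(2) = 4.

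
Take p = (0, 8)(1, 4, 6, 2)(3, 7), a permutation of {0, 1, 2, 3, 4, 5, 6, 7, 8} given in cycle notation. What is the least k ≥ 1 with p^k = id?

The disjoint cycles have lengths 4, 2, 2, 1.
The order is lcm(4, 2, 2) = 4.

4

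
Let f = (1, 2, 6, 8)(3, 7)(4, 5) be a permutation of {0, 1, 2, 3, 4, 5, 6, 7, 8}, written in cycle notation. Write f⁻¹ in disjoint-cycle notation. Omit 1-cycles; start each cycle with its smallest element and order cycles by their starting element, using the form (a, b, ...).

(1, 8, 6, 2)(3, 7)(4, 5)

If f sends a → b within a cycle, f⁻¹ sends b → a; equivalently, reverse each cycle.
Reversing each cycle of f and rotating so the smallest element leads gives (1, 8, 6, 2)(3, 7)(4, 5).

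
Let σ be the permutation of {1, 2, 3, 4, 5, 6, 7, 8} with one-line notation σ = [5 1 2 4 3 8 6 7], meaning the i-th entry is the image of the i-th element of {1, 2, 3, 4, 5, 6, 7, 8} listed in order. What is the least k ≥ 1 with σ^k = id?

Decomposing into disjoint cycles gives cycle lengths 4, 3, 1.
The order is lcm(4, 3) = 12.

12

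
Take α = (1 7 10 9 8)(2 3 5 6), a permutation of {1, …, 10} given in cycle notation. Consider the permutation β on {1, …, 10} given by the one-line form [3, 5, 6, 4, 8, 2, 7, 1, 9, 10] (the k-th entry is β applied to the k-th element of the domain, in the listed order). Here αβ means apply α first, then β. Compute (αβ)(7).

First apply α: α(7) = 10, then β(10) = 10. Thus (αβ)(7) = 10.

10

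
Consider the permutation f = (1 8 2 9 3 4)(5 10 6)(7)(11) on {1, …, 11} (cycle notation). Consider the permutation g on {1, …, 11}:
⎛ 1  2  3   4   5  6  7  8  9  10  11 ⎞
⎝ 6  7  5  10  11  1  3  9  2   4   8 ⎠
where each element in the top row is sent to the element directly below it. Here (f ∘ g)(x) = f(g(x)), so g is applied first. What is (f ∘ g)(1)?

First apply g: g(1) = 6, then f(6) = 5. Thus (f ∘ g)(1) = 5.

5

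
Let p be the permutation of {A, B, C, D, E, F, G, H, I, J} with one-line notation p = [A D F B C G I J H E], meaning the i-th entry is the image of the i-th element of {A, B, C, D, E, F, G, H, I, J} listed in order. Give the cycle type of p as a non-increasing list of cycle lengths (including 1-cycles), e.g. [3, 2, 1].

[7, 2, 1]

The disjoint cycles are (A)(B D)(C F G I H J E), with lengths 7, 2, 1 in non-increasing order.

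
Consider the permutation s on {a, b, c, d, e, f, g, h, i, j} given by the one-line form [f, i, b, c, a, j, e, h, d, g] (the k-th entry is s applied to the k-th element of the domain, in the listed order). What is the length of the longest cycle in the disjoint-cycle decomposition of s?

5

Decomposing into disjoint cycles gives (a, f, j, g, e)(b, i, d, c); the longest has length 5.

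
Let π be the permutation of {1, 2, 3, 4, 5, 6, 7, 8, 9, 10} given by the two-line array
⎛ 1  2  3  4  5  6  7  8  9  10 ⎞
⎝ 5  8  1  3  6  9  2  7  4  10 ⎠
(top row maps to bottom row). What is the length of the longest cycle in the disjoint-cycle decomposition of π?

6

Decomposing into disjoint cycles gives (1 5 6 9 4 3)(2 8 7); the longest has length 6.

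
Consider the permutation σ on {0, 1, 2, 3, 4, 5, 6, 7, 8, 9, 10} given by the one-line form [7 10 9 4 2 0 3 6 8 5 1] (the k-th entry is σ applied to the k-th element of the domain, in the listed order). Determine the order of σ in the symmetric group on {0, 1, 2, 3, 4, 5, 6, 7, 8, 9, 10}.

8

Writing σ as disjoint cycles, the cycle lengths are 8, 2, 1.
Since disjoint cycles commute, ord(σ) = lcm(8, 2) = 8.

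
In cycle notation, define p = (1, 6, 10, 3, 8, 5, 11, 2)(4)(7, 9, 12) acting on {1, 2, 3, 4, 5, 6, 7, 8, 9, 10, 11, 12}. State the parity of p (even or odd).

odd

The cycle lengths are 8, 3, 1.
A cycle is odd iff its length is even; p has 1 even-length cycle, so sgn(p) = (−1)^1 and p is odd.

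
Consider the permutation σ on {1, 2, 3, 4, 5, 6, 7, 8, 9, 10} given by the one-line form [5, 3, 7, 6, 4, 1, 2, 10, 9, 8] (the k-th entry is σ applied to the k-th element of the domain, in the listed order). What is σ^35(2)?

7

Tracing 2 → 3 → … returns to 2 after 3 steps, so 2 lies in a 3-cycle (2, 3, 7).
Since the cycle has length 3, σ^35 acts on it the same as σ^2 (35 mod 3 = 2).
Stepping 2 places around the cycle: 2 → 3 → 7.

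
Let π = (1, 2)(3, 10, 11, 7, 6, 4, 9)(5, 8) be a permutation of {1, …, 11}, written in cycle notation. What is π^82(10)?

9

10 lies in the 7-cycle (3, 10, 11, 7, 6, 4, 9).
Powers repeat with period 7 on this cycle, and 82 mod 7 = 5, so π^82(10) = π^5(10).
Advancing 5 steps from 10: 10 → 11 → 7 → 6 → 4 → 9.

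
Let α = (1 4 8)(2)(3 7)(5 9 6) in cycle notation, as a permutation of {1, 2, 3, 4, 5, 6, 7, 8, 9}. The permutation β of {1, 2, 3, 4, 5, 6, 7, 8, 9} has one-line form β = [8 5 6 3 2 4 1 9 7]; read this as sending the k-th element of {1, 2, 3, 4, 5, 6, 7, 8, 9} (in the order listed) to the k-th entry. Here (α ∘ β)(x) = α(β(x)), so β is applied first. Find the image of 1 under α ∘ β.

1

(α ∘ β)(1) = α(β(1)). β(1) = 8, then α(8) = 1. So (α ∘ β)(1) = 1.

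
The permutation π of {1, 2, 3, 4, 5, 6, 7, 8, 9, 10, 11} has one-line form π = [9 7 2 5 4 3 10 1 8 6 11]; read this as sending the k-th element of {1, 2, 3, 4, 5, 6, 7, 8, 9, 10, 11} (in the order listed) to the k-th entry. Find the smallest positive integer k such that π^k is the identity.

30

Decomposing into disjoint cycles gives cycle lengths 5, 3, 2, 1.
The order of π is the least common multiple of its cycle lengths: lcm(5, 3, 2) = 30.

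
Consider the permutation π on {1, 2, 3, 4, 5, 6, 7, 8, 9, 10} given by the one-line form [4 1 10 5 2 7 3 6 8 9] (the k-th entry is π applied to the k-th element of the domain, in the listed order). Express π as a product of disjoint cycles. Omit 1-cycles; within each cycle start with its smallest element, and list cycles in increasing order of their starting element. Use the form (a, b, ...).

(1, 4, 5, 2)(3, 10, 9, 8, 6, 7)

From 1: 1 → 4 → 5 → 2 → 1, closing the cycle (1, 4, 5, 2).
Continuing from each remaining unvisited element yields (1, 4, 5, 2)(3, 10, 9, 8, 6, 7).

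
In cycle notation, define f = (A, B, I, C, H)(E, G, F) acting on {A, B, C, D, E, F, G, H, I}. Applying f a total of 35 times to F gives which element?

G

F lies in the 3-cycle (E, G, F).
On a 3-cycle, f^3 is the identity, so f^35 = f^2 there (35 ≡ 2 mod 3).
Advancing 2 steps from F: F → E → G.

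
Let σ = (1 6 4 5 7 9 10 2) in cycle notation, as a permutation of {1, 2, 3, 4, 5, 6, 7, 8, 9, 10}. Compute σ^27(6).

6 lies in the 8-cycle (1 6 4 5 7 9 10 2).
Powers repeat with period 8 on this cycle, and 27 mod 8 = 3, so σ^27(6) = σ^3(6).
Stepping 3 places around the cycle: 6 → 4 → 5 → 7.

7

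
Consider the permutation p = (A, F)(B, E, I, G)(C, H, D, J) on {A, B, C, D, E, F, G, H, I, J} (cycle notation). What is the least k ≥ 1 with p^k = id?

The disjoint cycles have lengths 4, 4, 2.
Since disjoint cycles commute, ord(p) = lcm(4, 4, 2) = 4.

4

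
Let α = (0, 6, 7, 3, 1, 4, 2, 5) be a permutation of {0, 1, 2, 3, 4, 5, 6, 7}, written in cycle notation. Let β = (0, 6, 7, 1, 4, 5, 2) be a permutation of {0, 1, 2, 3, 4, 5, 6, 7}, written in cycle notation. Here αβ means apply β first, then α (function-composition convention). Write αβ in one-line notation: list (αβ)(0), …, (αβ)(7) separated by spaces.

(αβ)(x) = α(β(x)). Computing each image: α(β(0)) = α(6) = 7, α(β(1)) = α(4) = 2, α(β(2)) = α(0) = 6, α(β(3)) = α(3) = 1, α(β(4)) = α(5) = 0, α(β(5)) = α(2) = 5, α(β(6)) = α(7) = 3, α(β(7)) = α(1) = 4.
Hence αβ = [7 2 6 1 0 5 3 4].

7 2 6 1 0 5 3 4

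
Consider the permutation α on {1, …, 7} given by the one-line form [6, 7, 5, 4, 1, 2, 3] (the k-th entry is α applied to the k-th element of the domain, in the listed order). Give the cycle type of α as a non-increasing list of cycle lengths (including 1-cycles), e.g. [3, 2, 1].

[6, 1]

The disjoint cycles are (1, 6, 2, 7, 3, 5)(4), with lengths 6, 1 in non-increasing order.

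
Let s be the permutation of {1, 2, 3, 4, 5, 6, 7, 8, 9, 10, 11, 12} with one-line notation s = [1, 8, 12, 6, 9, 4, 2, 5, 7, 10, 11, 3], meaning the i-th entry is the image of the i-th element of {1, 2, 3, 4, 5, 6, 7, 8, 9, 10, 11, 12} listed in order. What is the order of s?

10

The disjoint-cycle form of s has cycle lengths 5, 2, 2, 1, 1, 1.
The order is lcm(5, 2, 2) = 10.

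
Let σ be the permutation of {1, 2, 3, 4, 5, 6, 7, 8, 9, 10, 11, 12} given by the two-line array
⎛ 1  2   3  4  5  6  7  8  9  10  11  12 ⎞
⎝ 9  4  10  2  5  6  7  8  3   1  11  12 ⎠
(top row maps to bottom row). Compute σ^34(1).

3

Tracing 1 → 9 → … returns to 1 after 4 steps, so 1 lies in a 4-cycle (1, 9, 3, 10).
On a 4-cycle, σ^4 is the identity, so σ^34 = σ^2 there (34 ≡ 2 mod 4).
Stepping 2 places around the cycle: 1 → 9 → 3.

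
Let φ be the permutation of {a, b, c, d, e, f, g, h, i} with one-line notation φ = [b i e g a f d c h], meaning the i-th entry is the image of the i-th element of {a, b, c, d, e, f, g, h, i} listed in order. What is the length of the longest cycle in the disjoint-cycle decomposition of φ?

Decomposing into disjoint cycles gives (a b i h c e)(d g); the longest has length 6.

6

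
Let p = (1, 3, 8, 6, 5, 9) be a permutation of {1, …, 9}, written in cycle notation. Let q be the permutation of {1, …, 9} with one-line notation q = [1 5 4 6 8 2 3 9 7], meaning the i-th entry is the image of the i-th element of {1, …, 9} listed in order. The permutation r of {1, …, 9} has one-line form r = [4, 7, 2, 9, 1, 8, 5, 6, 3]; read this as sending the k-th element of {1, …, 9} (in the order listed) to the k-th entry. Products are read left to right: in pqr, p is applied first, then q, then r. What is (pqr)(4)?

(pqr)(4) = r(q(p(4))). p(4) = 4, then q(4) = 6, then r(6) = 8, so the result is 8.

8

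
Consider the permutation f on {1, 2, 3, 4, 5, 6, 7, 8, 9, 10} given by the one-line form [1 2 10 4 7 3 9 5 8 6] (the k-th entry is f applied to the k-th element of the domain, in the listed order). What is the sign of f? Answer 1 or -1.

-1

In disjoint-cycle form the cycle lengths are 4, 3, 1, 1, 1.
A cycle is odd iff its length is even; f has 1 even-length cycle, so sgn(f) = (−1)^1 and f is odd.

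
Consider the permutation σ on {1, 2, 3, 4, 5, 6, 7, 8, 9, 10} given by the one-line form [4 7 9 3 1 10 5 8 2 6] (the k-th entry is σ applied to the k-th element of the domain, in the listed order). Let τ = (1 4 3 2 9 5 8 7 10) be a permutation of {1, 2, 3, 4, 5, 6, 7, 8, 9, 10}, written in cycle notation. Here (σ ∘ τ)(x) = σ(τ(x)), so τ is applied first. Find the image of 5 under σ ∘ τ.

8

(σ ∘ τ)(5) = σ(τ(5)). τ(5) = 8, then σ(8) = 8. So (σ ∘ τ)(5) = 8.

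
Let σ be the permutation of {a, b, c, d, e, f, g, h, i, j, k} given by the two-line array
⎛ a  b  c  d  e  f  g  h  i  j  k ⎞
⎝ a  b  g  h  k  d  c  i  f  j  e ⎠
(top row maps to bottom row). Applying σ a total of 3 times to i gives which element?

h

Tracing i → f → … returns to i after 4 steps, so i lies in a 4-cycle (d, h, i, f).
Stepping 3 places around the cycle: i → f → d → h.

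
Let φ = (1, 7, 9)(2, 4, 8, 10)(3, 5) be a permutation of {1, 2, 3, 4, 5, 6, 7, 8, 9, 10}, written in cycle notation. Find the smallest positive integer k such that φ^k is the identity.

The cycle type of φ is (4, 3, 2, 1).
Since disjoint cycles commute, ord(φ) = lcm(4, 3, 2) = 12.

12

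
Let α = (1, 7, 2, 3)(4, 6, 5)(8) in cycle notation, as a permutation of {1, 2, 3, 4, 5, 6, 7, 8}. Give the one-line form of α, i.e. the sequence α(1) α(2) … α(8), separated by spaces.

7 3 1 6 4 5 2 8

Each element maps to the next entry in its cycle (wrapping to the front): 1→7, 2→3, 3→1, 4→6, 5→4, 6→5, 7→2, 8→8.
So the one-line form is 7 3 1 6 4 5 2 8.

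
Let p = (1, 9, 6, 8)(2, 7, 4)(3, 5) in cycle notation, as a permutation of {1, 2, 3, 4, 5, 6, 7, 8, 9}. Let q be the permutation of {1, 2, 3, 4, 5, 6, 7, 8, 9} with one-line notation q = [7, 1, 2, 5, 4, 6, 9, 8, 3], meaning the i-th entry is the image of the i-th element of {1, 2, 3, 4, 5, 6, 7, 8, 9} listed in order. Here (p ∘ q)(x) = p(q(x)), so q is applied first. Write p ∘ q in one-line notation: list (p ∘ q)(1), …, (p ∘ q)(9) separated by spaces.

(p ∘ q)(x) = p(q(x)). Computing each image: p(q(1)) = p(7) = 4, p(q(2)) = p(1) = 9, p(q(3)) = p(2) = 7, p(q(4)) = p(5) = 3, p(q(5)) = p(4) = 2, p(q(6)) = p(6) = 8, p(q(7)) = p(9) = 6, p(q(8)) = p(8) = 1, p(q(9)) = p(3) = 5.
Hence p ∘ q = [4 9 7 3 2 8 6 1 5].

4 9 7 3 2 8 6 1 5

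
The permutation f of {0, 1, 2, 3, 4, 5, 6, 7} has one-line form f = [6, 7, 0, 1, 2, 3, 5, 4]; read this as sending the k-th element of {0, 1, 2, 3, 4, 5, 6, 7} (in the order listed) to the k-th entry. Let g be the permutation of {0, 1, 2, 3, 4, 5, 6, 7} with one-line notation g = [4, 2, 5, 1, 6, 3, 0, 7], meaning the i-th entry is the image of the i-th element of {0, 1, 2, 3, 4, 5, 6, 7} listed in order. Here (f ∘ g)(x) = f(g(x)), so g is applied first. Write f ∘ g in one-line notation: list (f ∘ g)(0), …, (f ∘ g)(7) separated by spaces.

For each element, apply g then f: 0 → 4 → 2; 1 → 2 → 0; 2 → 5 → 3; 3 → 1 → 7; 4 → 6 → 5; 5 → 3 → 1; 6 → 0 → 6; 7 → 7 → 4.
Collecting the images, f ∘ g = [2 0 3 7 5 1 6 4].

2 0 3 7 5 1 6 4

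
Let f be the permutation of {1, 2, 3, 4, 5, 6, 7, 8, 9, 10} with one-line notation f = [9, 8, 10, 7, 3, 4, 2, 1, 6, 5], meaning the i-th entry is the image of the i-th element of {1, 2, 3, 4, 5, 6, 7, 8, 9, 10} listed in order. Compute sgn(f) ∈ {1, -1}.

In disjoint-cycle form the cycle lengths are 7, 3.
A cycle is odd iff its length is even; f has 0 even-length cycles, so sgn(f) = (−1)^0 and f is even.

1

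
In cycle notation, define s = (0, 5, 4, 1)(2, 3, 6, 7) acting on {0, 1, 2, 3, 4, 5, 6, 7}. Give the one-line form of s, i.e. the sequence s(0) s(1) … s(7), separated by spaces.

5 0 3 6 1 4 7 2

Each element maps to the next entry in its cycle (wrapping to the front): 0→5, 1→0, 2→3, 3→6, 4→1, 5→4, 6→7, 7→2.
Listing these in domain order gives 5 0 3 6 1 4 7 2.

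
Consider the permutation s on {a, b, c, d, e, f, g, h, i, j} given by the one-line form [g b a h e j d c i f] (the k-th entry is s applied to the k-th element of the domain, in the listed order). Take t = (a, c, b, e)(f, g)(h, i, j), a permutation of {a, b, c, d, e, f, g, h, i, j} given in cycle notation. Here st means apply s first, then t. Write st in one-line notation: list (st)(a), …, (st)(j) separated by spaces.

f e c i a h d b j g

For each element, apply s then t: a → g → f; b → b → e; c → a → c; d → h → i; e → e → a; f → j → h; g → d → d; h → c → b; i → i → j; j → f → g.
So st in one-line form is f e c i a h d b j g.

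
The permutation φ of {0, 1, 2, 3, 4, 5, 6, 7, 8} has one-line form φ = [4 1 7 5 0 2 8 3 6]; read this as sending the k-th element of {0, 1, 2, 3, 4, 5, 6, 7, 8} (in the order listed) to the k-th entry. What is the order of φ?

The disjoint-cycle form of φ has cycle lengths 4, 2, 2, 1.
The order of φ is the least common multiple of its cycle lengths: lcm(4, 2, 2) = 4.

4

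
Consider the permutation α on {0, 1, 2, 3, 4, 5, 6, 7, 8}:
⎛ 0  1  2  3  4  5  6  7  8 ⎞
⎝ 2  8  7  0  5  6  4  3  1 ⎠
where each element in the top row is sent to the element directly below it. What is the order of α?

12

Decomposing into disjoint cycles gives cycle lengths 4, 3, 2.
Since disjoint cycles commute, ord(α) = lcm(4, 3, 2) = 12.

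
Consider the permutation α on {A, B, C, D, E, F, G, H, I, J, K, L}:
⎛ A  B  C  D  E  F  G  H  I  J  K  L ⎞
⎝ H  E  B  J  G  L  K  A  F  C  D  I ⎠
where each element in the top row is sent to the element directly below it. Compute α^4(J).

Tracing J → C → … returns to J after 7 steps, so J lies in a 7-cycle (B, E, G, K, D, J, C).
Advancing 4 steps from J: J → C → B → E → G.

G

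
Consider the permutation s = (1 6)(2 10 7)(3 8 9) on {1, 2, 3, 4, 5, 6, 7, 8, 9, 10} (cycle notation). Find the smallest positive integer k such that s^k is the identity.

6

The cycle type of s is (3, 3, 2, 1, 1).
The order is lcm(3, 3, 2) = 6.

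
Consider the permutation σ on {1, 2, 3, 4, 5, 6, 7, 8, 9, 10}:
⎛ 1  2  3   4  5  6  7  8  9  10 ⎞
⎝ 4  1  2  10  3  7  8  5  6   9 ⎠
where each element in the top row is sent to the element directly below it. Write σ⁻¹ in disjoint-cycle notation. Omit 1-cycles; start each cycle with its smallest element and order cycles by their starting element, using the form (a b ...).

First write σ in disjoint cycles: (1 4 10 9 6 7 8 5 3 2).
Reversing each cycle (and rotating so the smallest element leads) gives σ⁻¹ = (1 2 3 5 8 7 6 9 10 4).

(1 2 3 5 8 7 6 9 10 4)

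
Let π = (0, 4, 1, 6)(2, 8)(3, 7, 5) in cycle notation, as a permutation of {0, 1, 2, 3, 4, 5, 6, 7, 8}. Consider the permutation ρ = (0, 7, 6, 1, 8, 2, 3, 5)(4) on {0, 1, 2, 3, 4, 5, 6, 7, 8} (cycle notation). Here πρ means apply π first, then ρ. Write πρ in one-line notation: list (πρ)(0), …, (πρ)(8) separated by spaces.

(πρ)(x) = ρ(π(x)). Computing each image: ρ(π(0)) = ρ(4) = 4, ρ(π(1)) = ρ(6) = 1, ρ(π(2)) = ρ(8) = 2, ρ(π(3)) = ρ(7) = 6, ρ(π(4)) = ρ(1) = 8, ρ(π(5)) = ρ(3) = 5, ρ(π(6)) = ρ(0) = 7, ρ(π(7)) = ρ(5) = 0, ρ(π(8)) = ρ(2) = 3.
Hence πρ = [4 1 2 6 8 5 7 0 3].

4 1 2 6 8 5 7 0 3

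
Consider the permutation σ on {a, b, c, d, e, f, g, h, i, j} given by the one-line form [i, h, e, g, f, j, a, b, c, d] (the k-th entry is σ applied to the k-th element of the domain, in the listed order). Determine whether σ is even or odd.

even

In disjoint-cycle form the cycle lengths are 8, 2.
A cycle is odd iff its length is even; σ has 2 even-length cycles, so sgn(σ) = (−1)^2 and σ is even.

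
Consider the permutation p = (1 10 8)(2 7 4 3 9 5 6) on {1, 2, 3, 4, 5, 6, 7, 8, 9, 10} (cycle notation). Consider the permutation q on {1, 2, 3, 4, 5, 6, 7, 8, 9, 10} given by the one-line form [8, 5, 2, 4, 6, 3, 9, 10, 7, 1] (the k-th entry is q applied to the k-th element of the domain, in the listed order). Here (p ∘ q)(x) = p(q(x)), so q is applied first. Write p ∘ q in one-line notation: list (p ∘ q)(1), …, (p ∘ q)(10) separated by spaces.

(p ∘ q)(x) = p(q(x)). Computing each image: p(q(1)) = p(8) = 1, p(q(2)) = p(5) = 6, p(q(3)) = p(2) = 7, p(q(4)) = p(4) = 3, p(q(5)) = p(6) = 2, p(q(6)) = p(3) = 9, p(q(7)) = p(9) = 5, p(q(8)) = p(10) = 8, p(q(9)) = p(7) = 4, p(q(10)) = p(1) = 10.
Hence p ∘ q = [1 6 7 3 2 9 5 8 4 10].

1 6 7 3 2 9 5 8 4 10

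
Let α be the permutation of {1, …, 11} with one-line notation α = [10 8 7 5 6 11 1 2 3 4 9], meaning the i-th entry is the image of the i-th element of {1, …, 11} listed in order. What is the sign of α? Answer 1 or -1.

In disjoint-cycle form the cycle lengths are 9, 2.
A cycle is odd iff its length is even; α has 1 even-length cycle, so sgn(α) = (−1)^1 and α is odd.

-1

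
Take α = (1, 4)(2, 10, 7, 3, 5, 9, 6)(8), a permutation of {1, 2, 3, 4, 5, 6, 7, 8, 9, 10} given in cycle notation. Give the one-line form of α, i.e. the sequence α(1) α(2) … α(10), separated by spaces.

4 10 5 1 9 2 3 8 6 7

Each element maps to the next entry in its cycle (wrapping to the front): 1→4, 2→10, 3→5, 4→1, 5→9, 6→2, 7→3, 8→8, 9→6, 10→7.
Listing these in domain order gives 4 10 5 1 9 2 3 8 6 7.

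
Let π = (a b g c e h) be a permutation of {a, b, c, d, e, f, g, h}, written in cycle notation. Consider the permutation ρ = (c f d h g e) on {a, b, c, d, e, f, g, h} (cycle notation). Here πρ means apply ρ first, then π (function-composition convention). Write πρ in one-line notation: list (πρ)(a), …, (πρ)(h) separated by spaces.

Chase each element through ρ then π: a → a → b; b → b → g; c → f → f; d → h → a; e → c → e; f → d → d; g → e → h; h → g → c.
Collecting the images, πρ = [b g f a e d h c].

b g f a e d h c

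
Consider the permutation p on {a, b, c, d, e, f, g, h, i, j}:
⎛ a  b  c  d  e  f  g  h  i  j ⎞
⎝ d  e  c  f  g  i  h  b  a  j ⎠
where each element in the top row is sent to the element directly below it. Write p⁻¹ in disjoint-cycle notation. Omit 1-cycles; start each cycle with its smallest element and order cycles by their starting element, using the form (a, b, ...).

(a, i, f, d)(b, h, g, e)

First write p in disjoint cycles: (a, d, f, i)(b, e, g, h).
The inverse reverses every cycle; in canonical form, p⁻¹ = (a, i, f, d)(b, h, g, e).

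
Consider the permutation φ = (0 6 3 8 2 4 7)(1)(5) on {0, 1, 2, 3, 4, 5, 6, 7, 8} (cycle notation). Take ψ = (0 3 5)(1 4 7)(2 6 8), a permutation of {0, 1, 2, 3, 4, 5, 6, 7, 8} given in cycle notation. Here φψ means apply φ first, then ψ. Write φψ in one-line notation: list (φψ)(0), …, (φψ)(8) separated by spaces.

8 4 7 2 1 0 5 3 6

Chase each element through φ then ψ: 0 → 6 → 8; 1 → 1 → 4; 2 → 4 → 7; 3 → 8 → 2; 4 → 7 → 1; 5 → 5 → 0; 6 → 3 → 5; 7 → 0 → 3; 8 → 2 → 6.
Collecting the images, φψ = [8 4 7 2 1 0 5 3 6].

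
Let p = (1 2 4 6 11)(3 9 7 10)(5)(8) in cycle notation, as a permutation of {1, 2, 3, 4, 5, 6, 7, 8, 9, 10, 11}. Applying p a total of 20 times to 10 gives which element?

10

10 lies in the 4-cycle (3 9 7 10).
On a 4-cycle, p^4 is the identity, so p^20 = p^0 there (20 ≡ 0 mod 4).
So p^20(10) = 10.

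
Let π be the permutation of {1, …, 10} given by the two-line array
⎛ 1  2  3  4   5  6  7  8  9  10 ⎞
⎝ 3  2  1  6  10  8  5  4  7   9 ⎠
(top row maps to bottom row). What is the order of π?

12

Writing π as disjoint cycles, the cycle lengths are 4, 3, 2, 1.
The order is lcm(4, 3, 2) = 12.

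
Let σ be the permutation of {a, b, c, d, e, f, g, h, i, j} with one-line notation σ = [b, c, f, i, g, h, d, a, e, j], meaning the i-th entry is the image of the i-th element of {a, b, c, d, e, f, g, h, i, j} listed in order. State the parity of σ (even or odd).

In disjoint-cycle form the cycle lengths are 5, 4, 1.
A cycle is odd iff its length is even; σ has 1 even-length cycle, so sgn(σ) = (−1)^1 and σ is odd.

odd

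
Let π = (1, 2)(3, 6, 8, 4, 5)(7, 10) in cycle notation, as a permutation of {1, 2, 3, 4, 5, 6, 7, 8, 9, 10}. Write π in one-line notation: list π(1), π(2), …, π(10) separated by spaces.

Image by image: 1→2, 2→1, 3→6, 4→5, 5→3, 6→8, 7→10, 8→4, 9→9, 10→7.
Listing these in domain order gives 2 1 6 5 3 8 10 4 9 7.

2 1 6 5 3 8 10 4 9 7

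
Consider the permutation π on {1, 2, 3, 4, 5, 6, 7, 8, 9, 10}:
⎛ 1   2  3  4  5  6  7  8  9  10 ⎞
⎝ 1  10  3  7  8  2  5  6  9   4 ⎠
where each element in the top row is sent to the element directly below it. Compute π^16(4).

5

Tracing 4 → 7 → … returns to 4 after 7 steps, so 4 lies in a 7-cycle (2, 10, 4, 7, 5, 8, 6).
Powers repeat with period 7 on this cycle, and 16 mod 7 = 2, so π^16(4) = π^2(4).
Stepping 2 places around the cycle: 4 → 7 → 5.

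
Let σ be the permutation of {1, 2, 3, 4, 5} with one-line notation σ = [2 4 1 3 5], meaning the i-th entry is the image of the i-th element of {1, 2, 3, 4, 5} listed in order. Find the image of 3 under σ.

1

3 is element number 3 of the domain, and entry number 3 of the one-line form is 1, so σ(3) = 1.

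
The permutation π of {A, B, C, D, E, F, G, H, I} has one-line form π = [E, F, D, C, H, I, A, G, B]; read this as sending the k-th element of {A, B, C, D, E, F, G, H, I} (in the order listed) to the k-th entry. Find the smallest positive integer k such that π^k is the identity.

Writing π as disjoint cycles, the cycle lengths are 4, 3, 2.
Since disjoint cycles commute, ord(π) = lcm(4, 3, 2) = 12.

12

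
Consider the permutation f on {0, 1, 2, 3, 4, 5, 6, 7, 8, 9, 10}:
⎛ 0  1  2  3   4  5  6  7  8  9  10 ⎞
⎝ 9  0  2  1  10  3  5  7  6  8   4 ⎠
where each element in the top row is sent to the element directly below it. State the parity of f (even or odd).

odd

In disjoint-cycle form the cycle lengths are 7, 2, 1, 1.
A cycle is odd iff its length is even; f has 1 even-length cycle, so sgn(f) = (−1)^1 and f is odd.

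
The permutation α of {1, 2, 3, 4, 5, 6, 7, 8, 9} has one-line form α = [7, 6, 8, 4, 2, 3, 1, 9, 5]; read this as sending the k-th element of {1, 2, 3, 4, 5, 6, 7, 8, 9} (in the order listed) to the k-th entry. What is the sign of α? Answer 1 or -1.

In disjoint-cycle form the cycle lengths are 6, 2, 1.
A cycle of length ℓ contributes ℓ−1 transpositions, so α is a product of 5 + 1 = 6 transpositions — even.

1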